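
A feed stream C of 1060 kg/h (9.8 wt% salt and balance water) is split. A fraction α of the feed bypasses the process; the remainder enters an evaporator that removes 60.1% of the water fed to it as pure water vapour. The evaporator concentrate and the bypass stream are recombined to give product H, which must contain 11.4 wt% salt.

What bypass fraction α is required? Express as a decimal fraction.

0.741

All 1060×0.098 = 103.88 kg/h of salt reaches H, so H = 103.88/0.114 = 911.23 kg/h and vapour = 148.77 kg/h.
The evaporator receives (1−α)·1060 of feed at 0.902 water and removes 0.601 of that water:
0.601×0.902×(1−α)×1060 = 148.77
(1−α) = 148.77/574.63 = 0.2589;  α = 0.7411.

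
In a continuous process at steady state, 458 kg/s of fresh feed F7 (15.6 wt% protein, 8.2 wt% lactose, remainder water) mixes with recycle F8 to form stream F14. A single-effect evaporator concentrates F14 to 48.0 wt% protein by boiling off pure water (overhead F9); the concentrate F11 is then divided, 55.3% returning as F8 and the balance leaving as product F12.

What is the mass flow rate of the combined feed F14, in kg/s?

642.1 kg/s

Overall protein balance (none leaves overhead): protein in fresh feed = protein in product, i.e. 458×0.156 = (1−0.553)·F11·0.480.
F11 = 71.448/(0.480×0.447) = 333 kg/s.
Recycle F8 = 0.553×333 = 184.15 kg/s.
Combined feed F14 = 458 + 184.15 = 642.15 kg/s.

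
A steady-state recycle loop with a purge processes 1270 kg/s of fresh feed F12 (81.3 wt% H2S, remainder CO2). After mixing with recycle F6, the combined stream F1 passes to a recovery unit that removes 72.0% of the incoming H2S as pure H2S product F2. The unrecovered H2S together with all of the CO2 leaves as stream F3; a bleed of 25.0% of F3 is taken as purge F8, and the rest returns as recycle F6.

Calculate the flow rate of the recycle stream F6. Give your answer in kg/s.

986.9 kg/s

CO2 enters only via F12 and leaves only via the purge: 1270×0.187 = 0.250×(CO2 in F3), and the recovery unit passes all CO2, so CO2 in F1 = CO2 in F3 = 949.96 kg/s.
H2S in F1: m_A = 1270×0.813 + (1−0.250)·(1−0.720)·m_A, so m_A = 1032.5/0.7900 = 1307 kg/s.
F3 = (1−0.720)×1307 + 949.96 = 1315.9 kg/s.
Recycle F6 = (1−0.250)×1315.9 = 986.93 kg/s.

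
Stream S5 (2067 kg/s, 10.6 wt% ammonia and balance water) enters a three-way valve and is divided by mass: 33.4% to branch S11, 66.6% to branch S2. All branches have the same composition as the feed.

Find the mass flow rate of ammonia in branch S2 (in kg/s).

Branch S2 total = 0.666×2067 = 1376.6 kg/s.
ammonia in S2 = 0.106×1376.6 = 145.92 kg/s.

145.9 kg/s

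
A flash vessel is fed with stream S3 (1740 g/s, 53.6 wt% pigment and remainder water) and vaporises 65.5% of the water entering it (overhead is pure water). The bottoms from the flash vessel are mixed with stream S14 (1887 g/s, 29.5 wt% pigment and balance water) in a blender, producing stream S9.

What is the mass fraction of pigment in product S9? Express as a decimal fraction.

Vapour removed = 0.655×0.464×1740 = 528.82 g/s; concentrate = 1211.2 g/s.
pigment reaching the mixer = 932.64 (from concentrate) + 1887×0.295 = 1489.3 g/s.
Product flow = 1211.2 + 1887 = 3098.2 g/s; pigment fraction = 0.4807.

0.4807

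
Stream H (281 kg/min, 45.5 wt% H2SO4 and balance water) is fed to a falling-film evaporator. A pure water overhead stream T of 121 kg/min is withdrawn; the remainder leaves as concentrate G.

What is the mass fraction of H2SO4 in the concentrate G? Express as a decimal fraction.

H2SO4 is not removed: 281×0.455 = 127.86 kg/min of H2SO4 enters G.
Concentrate = 281 − 121 = 160 kg/min.
Mass fraction = 127.86/160 = 0.799.

0.799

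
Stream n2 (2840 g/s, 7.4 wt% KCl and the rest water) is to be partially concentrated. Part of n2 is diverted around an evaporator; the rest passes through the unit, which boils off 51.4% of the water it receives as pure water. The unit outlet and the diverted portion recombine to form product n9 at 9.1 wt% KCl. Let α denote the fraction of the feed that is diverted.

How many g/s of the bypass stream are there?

1725 g/s

All 2840×0.074 = 210.16 g/s of KCl reaches n9, so n9 = 210.16/0.091 = 2309.5 g/s and vapour = 530.55 g/s.
The evaporator receives (1−α)·2840 of feed at 0.926 water and removes 0.514 of that water:
0.514×0.926×(1−α)×2840 = 530.55
(1−α) = 530.55/1351.7 = 0.3925;  α = 0.6075.
Bypass flow = 0.6075×2840 = 1725.3 g/s.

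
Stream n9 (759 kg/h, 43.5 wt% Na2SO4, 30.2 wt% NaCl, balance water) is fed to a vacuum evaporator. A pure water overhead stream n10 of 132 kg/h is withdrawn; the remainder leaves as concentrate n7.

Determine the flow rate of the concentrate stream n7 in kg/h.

Concentrate = 759 − 132 = 627 kg/h.

627 kg/h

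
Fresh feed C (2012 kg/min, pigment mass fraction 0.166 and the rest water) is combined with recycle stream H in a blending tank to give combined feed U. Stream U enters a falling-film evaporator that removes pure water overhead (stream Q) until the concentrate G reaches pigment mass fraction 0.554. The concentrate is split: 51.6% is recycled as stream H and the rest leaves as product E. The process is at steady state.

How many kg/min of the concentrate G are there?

Overall pigment balance (none leaves overhead): pigment in fresh feed = pigment in product, i.e. 2012×0.166 = (1−0.516)·G·0.554.
G = 333.99/(0.554×0.484) = 1245.6 kg/min.

1246 kg/min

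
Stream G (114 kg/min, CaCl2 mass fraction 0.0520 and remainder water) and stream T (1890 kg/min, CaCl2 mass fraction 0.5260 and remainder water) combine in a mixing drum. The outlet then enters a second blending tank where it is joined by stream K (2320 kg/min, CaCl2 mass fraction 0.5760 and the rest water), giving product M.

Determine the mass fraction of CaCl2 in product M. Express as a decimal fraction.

0.5403

Overall, product flow = 4324 kg/min.
CaCl2 in = 114×0.052 + 1890×0.526 + 2320×0.576 = 2336.4 kg/min.
CaCl2 fraction in M = 0.5403.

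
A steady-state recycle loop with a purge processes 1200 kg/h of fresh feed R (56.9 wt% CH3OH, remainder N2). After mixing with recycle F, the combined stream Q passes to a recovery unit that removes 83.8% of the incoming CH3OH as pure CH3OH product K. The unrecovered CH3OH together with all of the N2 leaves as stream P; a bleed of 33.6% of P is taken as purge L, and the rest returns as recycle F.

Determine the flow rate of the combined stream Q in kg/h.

2304 kg/h

N2 enters only via R and leaves only via the purge: 1200×0.431 = 0.336×(N2 in P), and the recovery unit passes all N2, so N2 in Q = N2 in P = 1539.3 kg/h.
CH3OH in Q: m_A = 1200×0.569 + (1−0.336)·(1−0.838)·m_A, so m_A = 682.8/0.8924 = 765.1 kg/h.
Q = 765.1 + 1539.3 = 2304.4 kg/h.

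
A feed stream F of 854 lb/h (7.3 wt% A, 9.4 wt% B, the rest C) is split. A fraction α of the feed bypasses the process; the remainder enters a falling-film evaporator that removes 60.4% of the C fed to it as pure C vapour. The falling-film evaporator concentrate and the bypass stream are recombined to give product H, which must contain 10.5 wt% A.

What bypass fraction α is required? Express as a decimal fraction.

All 854×0.073 = 62.342 lb/h of A reaches H, so H = 62.342/0.105 = 593.73 lb/h and vapour = 260.27 lb/h.
The evaporator receives (1−α)·854 of feed at 0.833 C and removes 0.604 of that C:
0.604×0.833×(1−α)×854 = 260.27
(1−α) = 260.27/429.67 = 0.6057;  α = 0.3943.

0.394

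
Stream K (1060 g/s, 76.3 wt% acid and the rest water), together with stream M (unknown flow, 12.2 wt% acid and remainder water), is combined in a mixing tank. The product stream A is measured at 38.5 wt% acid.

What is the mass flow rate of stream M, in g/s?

1523 g/s

Let M be the unknown flow. Total out = 1060 + M.
acid balance: 808.78 + 0.122·M = 0.385·(1060 + M)
(0.122 − 0.385)·M = 0.385×1060 − 808.78 = -400.68
M = -400.68 / -0.263 = 1523.5 g/s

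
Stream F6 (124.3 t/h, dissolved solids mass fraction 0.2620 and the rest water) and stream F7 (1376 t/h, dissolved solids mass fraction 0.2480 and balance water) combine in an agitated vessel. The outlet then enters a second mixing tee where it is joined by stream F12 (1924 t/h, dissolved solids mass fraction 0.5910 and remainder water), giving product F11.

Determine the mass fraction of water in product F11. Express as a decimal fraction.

0.5588

Overall, product flow = 3424.3 t/h.
water in = 124.3×0.738 + 1376×0.752 + 1924×0.409 = 1913.4 t/h.
water fraction in F11 = 0.5588.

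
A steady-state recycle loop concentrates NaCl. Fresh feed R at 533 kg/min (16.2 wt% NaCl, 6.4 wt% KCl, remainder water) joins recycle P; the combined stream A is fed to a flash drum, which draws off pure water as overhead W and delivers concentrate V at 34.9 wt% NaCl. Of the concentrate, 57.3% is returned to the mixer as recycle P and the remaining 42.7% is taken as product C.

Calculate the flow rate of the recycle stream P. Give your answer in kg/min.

Overall NaCl balance (none leaves overhead): NaCl in fresh feed = NaCl in product, i.e. 533×0.162 = (1−0.573)·V·0.349.
V = 86.346/(0.349×0.427) = 579.41 kg/min.
Recycle P = 0.573×579.41 = 332 kg/min.

332 kg/min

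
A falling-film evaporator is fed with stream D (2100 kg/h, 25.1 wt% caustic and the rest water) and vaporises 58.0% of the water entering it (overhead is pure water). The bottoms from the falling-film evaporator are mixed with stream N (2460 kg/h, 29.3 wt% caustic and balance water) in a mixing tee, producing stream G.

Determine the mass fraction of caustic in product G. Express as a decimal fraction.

Vapour removed = 0.580×0.749×2100 = 912.28 kg/h; concentrate = 1187.7 kg/h.
caustic reaching the mixer = 527.1 (from concentrate) + 2460×0.293 = 1247.9 kg/h.
Product flow = 1187.7 + 2460 = 3647.7 kg/h; caustic fraction = 0.3421.

0.3421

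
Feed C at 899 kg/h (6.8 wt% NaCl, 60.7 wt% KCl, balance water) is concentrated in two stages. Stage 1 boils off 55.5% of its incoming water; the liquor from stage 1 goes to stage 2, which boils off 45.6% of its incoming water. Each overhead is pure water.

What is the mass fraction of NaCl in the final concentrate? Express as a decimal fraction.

water in feed = 899×0.325 = 292.18 kg/h.
After stage 1: water left = (1−0.555)×292.18 = 130.02; stream total = 736.84 kg/h.
After stage 2: water left = (1−0.456)×130.02 = 70.73; final concentrate = 677.55 kg/h.
NaCl fraction = 61.132/677.55 = 0.0902.

0.0902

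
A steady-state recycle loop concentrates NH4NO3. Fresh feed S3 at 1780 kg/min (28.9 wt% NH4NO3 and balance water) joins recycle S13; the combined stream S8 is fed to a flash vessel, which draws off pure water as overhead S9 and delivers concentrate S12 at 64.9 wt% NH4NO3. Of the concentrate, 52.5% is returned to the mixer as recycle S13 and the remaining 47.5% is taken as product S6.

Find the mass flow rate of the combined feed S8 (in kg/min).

Overall NH4NO3 balance (none leaves overhead): NH4NO3 in fresh feed = NH4NO3 in product, i.e. 1780×0.289 = (1−0.525)·S12·0.649.
S12 = 514.42/(0.649×0.475) = 1668.7 kg/min.
Recycle S13 = 0.525×1668.7 = 876.07 kg/min.
Combined feed S8 = 1780 + 876.07 = 2656.1 kg/min.

2656 kg/min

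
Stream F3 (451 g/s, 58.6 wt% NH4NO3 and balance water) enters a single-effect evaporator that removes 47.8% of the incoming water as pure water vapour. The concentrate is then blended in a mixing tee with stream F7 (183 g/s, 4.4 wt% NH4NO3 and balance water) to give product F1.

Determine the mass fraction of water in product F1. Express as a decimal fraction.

Vapour removed = 0.478×0.414×451 = 89.249 g/s; concentrate = 361.75 g/s.
water reaching the mixer = 97.465 (from concentrate) + 183×0.956 = 272.41 g/s.
Product flow = 361.75 + 183 = 544.75 g/s; water fraction = 0.5001.

0.5001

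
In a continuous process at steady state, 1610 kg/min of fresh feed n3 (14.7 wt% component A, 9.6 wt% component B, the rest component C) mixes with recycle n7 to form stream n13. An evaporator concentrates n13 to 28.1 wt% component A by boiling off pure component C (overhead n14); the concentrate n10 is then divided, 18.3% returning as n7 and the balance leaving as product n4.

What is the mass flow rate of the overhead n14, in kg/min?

767.8 kg/min

Overall component A balance (none leaves overhead): component A in fresh feed = component A in product, i.e. 1610×0.147 = (1−0.183)·n10·0.281.
n10 = 236.67/(0.281×0.817) = 1030.9 kg/min.
Recycle n7 = 0.183×1030.9 = 188.65 kg/min.
Combined feed n13 = 1610 + 188.65 = 1798.7 kg/min.
Overhead n14 = n13 − n10 = 1798.7 − 1030.9 = 767.76 kg/min.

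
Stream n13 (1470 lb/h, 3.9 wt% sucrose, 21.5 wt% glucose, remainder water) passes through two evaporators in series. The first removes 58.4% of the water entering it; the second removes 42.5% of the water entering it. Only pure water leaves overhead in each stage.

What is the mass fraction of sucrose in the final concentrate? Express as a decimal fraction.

0.090

water in feed = 1470×0.746 = 1096.6 lb/h.
After stage 1: water left = (1−0.584)×1096.6 = 456.19; stream total = 829.57 lb/h.
After stage 2: water left = (1−0.425)×456.19 = 262.31; final concentrate = 635.69 lb/h.
sucrose fraction = 57.33/635.69 = 0.090.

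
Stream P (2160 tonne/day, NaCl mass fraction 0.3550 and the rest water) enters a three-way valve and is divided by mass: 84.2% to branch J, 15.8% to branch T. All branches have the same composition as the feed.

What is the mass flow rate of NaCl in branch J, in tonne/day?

645.6 tonne/day

Branch J total = 0.842×2160 = 1818.7 tonne/day.
NaCl in J = 0.355×1818.7 = 645.65 tonne/day.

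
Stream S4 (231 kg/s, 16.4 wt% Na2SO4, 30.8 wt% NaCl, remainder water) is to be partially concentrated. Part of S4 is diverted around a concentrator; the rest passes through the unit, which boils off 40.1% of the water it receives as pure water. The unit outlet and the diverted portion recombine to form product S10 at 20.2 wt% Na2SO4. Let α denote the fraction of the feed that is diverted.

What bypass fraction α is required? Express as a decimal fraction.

0.112

All 231×0.164 = 37.884 kg/s of Na2SO4 reaches S10, so S10 = 37.884/0.202 = 187.54 kg/s and vapour = 43.455 kg/s.
The evaporator receives (1−α)·231 of feed at 0.528 water and removes 0.401 of that water:
0.401×0.528×(1−α)×231 = 43.455
(1−α) = 43.455/48.909 = 0.8885;  α = 0.1115.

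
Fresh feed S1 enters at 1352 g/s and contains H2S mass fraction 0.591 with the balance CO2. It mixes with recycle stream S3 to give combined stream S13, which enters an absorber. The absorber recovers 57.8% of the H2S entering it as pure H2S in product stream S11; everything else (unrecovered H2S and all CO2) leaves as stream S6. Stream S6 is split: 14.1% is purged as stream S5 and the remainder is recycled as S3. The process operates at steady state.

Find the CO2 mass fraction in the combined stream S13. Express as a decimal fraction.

0.758

CO2 enters only via S1 and leaves only via the purge: 1352×0.409 = 0.141×(CO2 in S6), and the absorber passes all CO2, so CO2 in S13 = CO2 in S6 = 3921.8 g/s.
H2S in S13: m_A = 1352×0.591 + (1−0.141)·(1−0.578)·m_A, so m_A = 799.03/0.6375 = 1253.4 g/s.
S13 = 1253.4 + 3921.8 = 5175.1 g/s.
CO2 fraction in S13 = 3921.8/5175.1 = 0.758.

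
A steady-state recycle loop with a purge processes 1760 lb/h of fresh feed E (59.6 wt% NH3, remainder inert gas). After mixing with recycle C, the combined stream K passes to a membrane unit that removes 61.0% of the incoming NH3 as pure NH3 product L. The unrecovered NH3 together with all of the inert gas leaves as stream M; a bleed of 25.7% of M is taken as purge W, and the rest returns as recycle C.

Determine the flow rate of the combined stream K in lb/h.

inert gas enters only via E and leaves only via the purge: 1760×0.404 = 0.257×(inert gas in M), and the membrane unit passes all inert gas, so inert gas in K = inert gas in M = 2766.7 lb/h.
NH3 in K: m_A = 1760×0.596 + (1−0.257)·(1−0.610)·m_A, so m_A = 1049/0.7102 = 1476.9 lb/h.
K = 1476.9 + 2766.7 = 4243.6 lb/h.

4244 lb/h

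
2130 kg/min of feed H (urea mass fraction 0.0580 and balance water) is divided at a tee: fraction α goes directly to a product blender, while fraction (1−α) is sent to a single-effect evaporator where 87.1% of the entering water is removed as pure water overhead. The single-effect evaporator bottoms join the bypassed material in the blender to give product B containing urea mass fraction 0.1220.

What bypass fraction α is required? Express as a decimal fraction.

0.361

All 2130×0.058 = 123.54 kg/min of urea reaches B, so B = 123.54/0.122 = 1012.6 kg/min and vapour = 1117.4 kg/min.
The evaporator receives (1−α)·2130 of feed at 0.942 water and removes 0.871 of that water:
0.871×0.942×(1−α)×2130 = 1117.4
(1−α) = 1117.4/1747.6 = 0.6394;  α = 0.3606.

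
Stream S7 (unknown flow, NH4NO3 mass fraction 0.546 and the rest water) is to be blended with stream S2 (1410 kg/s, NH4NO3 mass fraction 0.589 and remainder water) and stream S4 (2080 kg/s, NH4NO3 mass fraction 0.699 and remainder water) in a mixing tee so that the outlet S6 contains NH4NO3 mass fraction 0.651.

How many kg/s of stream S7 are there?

Let S7 be the unknown flow. Total out = 3490 + S7.
NH4NO3 balance: 2284.4 + 0.546·S7 = 0.651·(3490 + S7)
(0.546 − 0.651)·S7 = 0.651×3490 − 2284.4 = -12.42
S7 = -12.42 / -0.105 = 118.29 kg/s

118.3 kg/s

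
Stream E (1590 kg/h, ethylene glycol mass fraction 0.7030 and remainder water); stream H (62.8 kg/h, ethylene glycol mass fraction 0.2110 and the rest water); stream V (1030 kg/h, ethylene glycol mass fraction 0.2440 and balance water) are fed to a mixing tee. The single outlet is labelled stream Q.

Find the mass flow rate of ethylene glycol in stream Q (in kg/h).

1382 kg/h

ethylene glycol out = ethylene glycol in = 1590×0.703 + 62.8×0.211 + 1030×0.244 = 1382.3 kg/h.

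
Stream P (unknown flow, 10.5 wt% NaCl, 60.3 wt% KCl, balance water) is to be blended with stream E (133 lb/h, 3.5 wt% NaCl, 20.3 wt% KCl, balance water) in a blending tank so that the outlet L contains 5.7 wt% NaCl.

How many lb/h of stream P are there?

Let P be the unknown flow. Total out = 133 + P.
NaCl balance: 4.655 + 0.105·P = 0.057·(133 + P)
(0.105 − 0.057)·P = 0.057×133 − 4.655 = 2.926
P = 2.926 / 0.048 = 60.958 lb/h

60.96 lb/h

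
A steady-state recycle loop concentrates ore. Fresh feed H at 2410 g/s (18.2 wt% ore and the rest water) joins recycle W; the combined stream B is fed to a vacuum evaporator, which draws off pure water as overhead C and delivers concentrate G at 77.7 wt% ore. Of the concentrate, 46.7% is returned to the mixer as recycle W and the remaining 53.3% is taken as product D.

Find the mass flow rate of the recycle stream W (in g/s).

Overall ore balance (none leaves overhead): ore in fresh feed = ore in product, i.e. 2410×0.182 = (1−0.467)·G·0.777.
G = 438.62/(0.777×0.533) = 1059.1 g/s.
Recycle W = 0.467×1059.1 = 494.6 g/s.

494.6 g/s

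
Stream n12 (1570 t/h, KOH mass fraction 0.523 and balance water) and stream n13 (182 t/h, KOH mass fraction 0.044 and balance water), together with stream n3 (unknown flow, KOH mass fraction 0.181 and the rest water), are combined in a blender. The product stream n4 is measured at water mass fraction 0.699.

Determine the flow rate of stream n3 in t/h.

Let n3 be the unknown flow. Total out = 1752 + n3.
water balance: 922.88 + 0.819·n3 = 0.699·(1752 + n3)
(0.819 − 0.699)·n3 = 0.699×1752 − 922.88 = 301.77
n3 = 301.77 / 0.120 = 2514.7 t/h

2515 t/h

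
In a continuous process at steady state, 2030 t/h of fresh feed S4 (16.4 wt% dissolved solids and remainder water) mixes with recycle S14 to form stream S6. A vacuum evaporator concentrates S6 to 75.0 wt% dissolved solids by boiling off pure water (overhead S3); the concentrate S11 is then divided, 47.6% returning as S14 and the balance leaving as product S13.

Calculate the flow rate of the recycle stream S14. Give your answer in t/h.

Overall dissolved solids balance (none leaves overhead): dissolved solids in fresh feed = dissolved solids in product, i.e. 2030×0.164 = (1−0.476)·S11·0.750.
S11 = 332.92/(0.750×0.524) = 847.12 t/h.
Recycle S14 = 0.476×847.12 = 403.23 t/h.

403.2 t/h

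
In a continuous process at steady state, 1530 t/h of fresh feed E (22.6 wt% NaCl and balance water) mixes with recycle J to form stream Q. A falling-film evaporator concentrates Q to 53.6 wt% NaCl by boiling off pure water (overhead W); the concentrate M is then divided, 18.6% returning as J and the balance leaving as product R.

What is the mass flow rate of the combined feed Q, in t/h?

Overall NaCl balance (none leaves overhead): NaCl in fresh feed = NaCl in product, i.e. 1530×0.226 = (1−0.186)·M·0.536.
M = 345.78/(0.536×0.814) = 792.52 t/h.
Recycle J = 0.186×792.52 = 147.41 t/h.
Combined feed Q = 1530 + 147.41 = 1677.4 t/h.

1677 t/h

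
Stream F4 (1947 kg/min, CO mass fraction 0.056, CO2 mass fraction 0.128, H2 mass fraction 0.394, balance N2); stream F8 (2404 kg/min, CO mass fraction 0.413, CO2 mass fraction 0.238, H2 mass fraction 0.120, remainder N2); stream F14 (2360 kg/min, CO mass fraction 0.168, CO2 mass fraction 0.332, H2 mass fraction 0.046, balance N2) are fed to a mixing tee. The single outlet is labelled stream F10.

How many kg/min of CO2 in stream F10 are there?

CO2 out = CO2 in = 1947×0.128 + 2404×0.238 + 2360×0.332 = 1604.9 kg/min.

1605 kg/min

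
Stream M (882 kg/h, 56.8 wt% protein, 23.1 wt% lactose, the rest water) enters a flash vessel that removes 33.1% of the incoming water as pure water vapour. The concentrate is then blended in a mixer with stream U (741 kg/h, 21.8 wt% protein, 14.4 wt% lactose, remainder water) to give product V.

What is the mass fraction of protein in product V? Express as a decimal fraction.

0.424

Vapour removed = 0.331×0.201×882 = 58.68 kg/h; concentrate = 823.32 kg/h.
protein reaching the mixer = 500.98 (from concentrate) + 741×0.218 = 662.51 kg/h.
Product flow = 823.32 + 741 = 1564.3 kg/h; protein fraction = 0.424.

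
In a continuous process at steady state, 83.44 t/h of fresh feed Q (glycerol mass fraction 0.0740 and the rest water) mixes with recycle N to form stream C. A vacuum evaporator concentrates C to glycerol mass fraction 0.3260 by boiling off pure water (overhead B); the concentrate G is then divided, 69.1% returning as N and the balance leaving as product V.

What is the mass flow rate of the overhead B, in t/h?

Overall glycerol balance (none leaves overhead): glycerol in fresh feed = glycerol in product, i.e. 83.44×0.074 = (1−0.691)·G·0.326.
G = 6.1746/(0.326×0.309) = 61.296 t/h.
Recycle N = 0.691×61.296 = 42.355 t/h.
Combined feed C = 83.44 + 42.355 = 125.8 t/h.
Overhead B = C − G = 125.8 − 61.296 = 64.5 t/h.

64.5 t/h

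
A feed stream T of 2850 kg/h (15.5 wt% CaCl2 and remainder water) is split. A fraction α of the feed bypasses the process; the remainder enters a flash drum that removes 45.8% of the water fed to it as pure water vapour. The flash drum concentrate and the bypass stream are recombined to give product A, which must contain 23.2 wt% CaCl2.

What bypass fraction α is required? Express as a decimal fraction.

All 2850×0.155 = 441.75 kg/h of CaCl2 reaches A, so A = 441.75/0.232 = 1904.1 kg/h and vapour = 945.91 kg/h.
The evaporator receives (1−α)·2850 of feed at 0.845 water and removes 0.458 of that water:
0.458×0.845×(1−α)×2850 = 945.91
(1−α) = 945.91/1103 = 0.8576;  α = 0.1424.

0.142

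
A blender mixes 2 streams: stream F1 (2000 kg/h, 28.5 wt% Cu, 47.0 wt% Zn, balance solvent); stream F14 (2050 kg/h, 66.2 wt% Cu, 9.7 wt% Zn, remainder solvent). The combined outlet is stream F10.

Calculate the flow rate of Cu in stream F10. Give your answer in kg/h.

Cu out = Cu in = 2000×0.285 + 2050×0.662 = 1927.1 kg/h.

1927 kg/h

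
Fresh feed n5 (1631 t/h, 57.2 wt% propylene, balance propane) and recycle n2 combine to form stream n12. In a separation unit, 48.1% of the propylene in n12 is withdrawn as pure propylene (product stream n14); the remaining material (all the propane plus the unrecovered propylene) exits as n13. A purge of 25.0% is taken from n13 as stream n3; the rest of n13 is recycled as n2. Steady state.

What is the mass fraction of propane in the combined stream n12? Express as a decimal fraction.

0.646

propane enters only via n5 and leaves only via the purge: 1631×0.428 = 0.250×(propane in n13), and the separation unit passes all propane, so propane in n12 = propane in n13 = 2792.3 t/h.
propylene in n12: m_A = 1631×0.572 + (1−0.250)·(1−0.481)·m_A, so m_A = 932.93/0.6108 = 1527.5 t/h.
n12 = 1527.5 + 2792.3 = 4319.8 t/h.
propane fraction in n12 = 2792.3/4319.8 = 0.646.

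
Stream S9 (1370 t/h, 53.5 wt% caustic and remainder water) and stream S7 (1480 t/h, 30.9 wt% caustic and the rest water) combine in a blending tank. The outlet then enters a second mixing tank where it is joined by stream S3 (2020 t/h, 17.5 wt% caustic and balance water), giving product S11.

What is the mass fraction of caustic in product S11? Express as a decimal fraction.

Overall, product flow = 4870 t/h.
caustic in = 1370×0.535 + 1480×0.309 + 2020×0.175 = 1543.8 t/h.
caustic fraction in S11 = 0.317.

0.317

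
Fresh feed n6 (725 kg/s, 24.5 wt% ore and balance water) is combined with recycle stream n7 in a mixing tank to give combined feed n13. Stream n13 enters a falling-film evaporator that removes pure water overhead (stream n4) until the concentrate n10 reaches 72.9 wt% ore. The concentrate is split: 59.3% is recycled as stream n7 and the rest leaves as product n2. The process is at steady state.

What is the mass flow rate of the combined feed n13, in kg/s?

Overall ore balance (none leaves overhead): ore in fresh feed = ore in product, i.e. 725×0.245 = (1−0.593)·n10·0.729.
n10 = 177.62/(0.729×0.407) = 598.66 kg/s.
Recycle n7 = 0.593×598.66 = 355.01 kg/s.
Combined feed n13 = 725 + 355.01 = 1080 kg/s.

1080 kg/s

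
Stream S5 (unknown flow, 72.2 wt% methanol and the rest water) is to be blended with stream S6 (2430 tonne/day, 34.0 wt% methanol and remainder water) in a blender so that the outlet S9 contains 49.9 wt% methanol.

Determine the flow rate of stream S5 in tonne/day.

1733 tonne/day

Let S5 be the unknown flow. Total out = 2430 + S5.
methanol balance: 826.2 + 0.722·S5 = 0.499·(2430 + S5)
(0.722 − 0.499)·S5 = 0.499×2430 − 826.2 = 386.37
S5 = 386.37 / 0.223 = 1732.6 tonne/day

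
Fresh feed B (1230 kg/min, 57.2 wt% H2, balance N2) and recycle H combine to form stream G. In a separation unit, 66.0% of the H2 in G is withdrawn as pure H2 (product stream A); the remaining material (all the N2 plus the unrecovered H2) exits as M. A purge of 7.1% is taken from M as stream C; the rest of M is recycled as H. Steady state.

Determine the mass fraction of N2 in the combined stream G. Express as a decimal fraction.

N2 enters only via B and leaves only via the purge: 1230×0.428 = 0.071×(N2 in M), and the separation unit passes all N2, so N2 in G = N2 in M = 7414.6 kg/min.
H2 in G: m_A = 1230×0.572 + (1−0.071)·(1−0.660)·m_A, so m_A = 703.56/0.6841 = 1028.4 kg/min.
G = 1028.4 + 7414.6 = 8443 kg/min.
N2 fraction in G = 7414.6/8443 = 0.878.

0.878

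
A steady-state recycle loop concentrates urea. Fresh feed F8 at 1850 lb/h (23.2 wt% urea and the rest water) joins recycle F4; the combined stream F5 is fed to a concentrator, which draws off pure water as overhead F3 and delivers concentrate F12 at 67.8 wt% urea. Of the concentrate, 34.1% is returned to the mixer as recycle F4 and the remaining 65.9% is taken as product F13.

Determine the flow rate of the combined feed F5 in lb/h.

Overall urea balance (none leaves overhead): urea in fresh feed = urea in product, i.e. 1850×0.232 = (1−0.341)·F12·0.678.
F12 = 429.2/(0.678×0.659) = 960.6 lb/h.
Recycle F4 = 0.341×960.6 = 327.57 lb/h.
Combined feed F5 = 1850 + 327.57 = 2177.6 lb/h.

2178 lb/h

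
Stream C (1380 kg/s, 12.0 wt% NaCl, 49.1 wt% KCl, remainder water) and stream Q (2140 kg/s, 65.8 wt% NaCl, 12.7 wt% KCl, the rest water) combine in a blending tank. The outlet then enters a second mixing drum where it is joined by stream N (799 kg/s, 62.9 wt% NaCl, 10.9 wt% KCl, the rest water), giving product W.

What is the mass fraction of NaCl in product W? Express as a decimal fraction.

0.4807

Overall, product flow = 4319 kg/s.
NaCl in = 1380×0.120 + 2140×0.658 + 799×0.629 = 2076.3 kg/s.
NaCl fraction in W = 0.4807.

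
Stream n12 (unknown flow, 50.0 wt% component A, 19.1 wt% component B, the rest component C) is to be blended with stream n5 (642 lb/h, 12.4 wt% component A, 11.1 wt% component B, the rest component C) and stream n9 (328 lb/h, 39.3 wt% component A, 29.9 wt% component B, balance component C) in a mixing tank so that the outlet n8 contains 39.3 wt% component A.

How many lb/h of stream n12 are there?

1614 lb/h

Let n12 be the unknown flow. Total out = 970 + n12.
component A balance: 208.51 + 0.500·n12 = 0.393·(970 + n12)
(0.500 − 0.393)·n12 = 0.393×970 − 208.51 = 172.7
n12 = 172.7 / 0.107 = 1614 lb/h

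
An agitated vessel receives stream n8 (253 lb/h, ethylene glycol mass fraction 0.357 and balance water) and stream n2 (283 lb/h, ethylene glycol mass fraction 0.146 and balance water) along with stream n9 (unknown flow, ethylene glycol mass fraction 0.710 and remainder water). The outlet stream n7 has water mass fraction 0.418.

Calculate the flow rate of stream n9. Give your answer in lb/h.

1409 lb/h

Let n9 be the unknown flow. Total out = 536 + n9.
water balance: 404.36 + 0.290·n9 = 0.418·(536 + n9)
(0.290 − 0.418)·n9 = 0.418×536 − 404.36 = -180.31
n9 = -180.31 / -0.128 = 1408.7 lb/h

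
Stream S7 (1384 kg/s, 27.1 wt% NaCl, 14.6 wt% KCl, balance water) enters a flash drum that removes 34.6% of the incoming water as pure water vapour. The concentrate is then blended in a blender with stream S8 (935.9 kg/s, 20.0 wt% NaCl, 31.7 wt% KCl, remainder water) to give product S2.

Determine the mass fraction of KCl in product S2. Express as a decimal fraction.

Vapour removed = 0.346×0.583×1384 = 279.18 kg/s; concentrate = 1104.8 kg/s.
KCl reaching the mixer = 202.06 (from concentrate) + 935.9×0.317 = 498.74 kg/s.
Product flow = 1104.8 + 935.9 = 2040.7 kg/s; KCl fraction = 0.244.

0.244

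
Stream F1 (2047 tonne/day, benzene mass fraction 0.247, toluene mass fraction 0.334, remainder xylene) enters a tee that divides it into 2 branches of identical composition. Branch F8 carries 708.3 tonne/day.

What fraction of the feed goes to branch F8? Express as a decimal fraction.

Fraction to F8 = 708.3/2047 = 0.3460.

0.346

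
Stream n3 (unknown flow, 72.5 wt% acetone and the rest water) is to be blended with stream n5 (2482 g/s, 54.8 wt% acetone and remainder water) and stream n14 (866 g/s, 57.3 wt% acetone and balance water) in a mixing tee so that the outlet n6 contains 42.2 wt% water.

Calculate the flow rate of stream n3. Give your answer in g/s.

Let n3 be the unknown flow. Total out = 3348 + n3.
water balance: 1491.6 + 0.275·n3 = 0.422·(3348 + n3)
(0.275 − 0.422)·n3 = 0.422×3348 − 1491.6 = -78.79
n3 = -78.79 / -0.147 = 535.99 g/s

536 g/s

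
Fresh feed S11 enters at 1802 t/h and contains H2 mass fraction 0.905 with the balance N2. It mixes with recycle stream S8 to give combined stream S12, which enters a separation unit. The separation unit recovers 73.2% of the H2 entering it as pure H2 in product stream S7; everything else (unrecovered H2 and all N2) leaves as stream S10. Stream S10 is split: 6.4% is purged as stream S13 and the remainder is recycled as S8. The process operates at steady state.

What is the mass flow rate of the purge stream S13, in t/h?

N2 enters only via S11 and leaves only via the purge: 1802×0.095 = 0.064×(N2 in S10), and the separation unit passes all N2, so N2 in S12 = N2 in S10 = 2674.8 t/h.
H2 in S12: m_A = 1802×0.905 + (1−0.064)·(1−0.732)·m_A, so m_A = 1630.8/0.7492 = 2176.9 t/h.
S10 = (1−0.732)×2176.9 + 2674.8 = 3258.2 t/h.
Purge S13 = 0.064×3258.2 = 208.53 t/h.

208.5 t/h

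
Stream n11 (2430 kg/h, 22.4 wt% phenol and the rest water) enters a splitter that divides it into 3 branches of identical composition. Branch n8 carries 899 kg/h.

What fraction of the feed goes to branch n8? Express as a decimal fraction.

Fraction to n8 = 899/2430 = 0.3700.

0.370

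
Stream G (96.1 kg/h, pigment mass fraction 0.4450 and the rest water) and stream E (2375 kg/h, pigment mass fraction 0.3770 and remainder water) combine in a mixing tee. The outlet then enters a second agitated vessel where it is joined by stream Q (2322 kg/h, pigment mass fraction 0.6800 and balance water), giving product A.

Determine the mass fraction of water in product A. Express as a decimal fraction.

Overall, product flow = 4793.1 kg/h.
water in = 96.1×0.555 + 2375×0.623 + 2322×0.320 = 2276 kg/h.
water fraction in A = 0.4748.

0.4748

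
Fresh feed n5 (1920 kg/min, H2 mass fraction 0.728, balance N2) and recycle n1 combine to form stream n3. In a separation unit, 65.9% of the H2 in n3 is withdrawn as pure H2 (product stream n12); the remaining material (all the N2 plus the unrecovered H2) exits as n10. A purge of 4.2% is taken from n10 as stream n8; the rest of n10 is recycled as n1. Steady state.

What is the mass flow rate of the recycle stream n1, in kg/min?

N2 enters only via n5 and leaves only via the purge: 1920×0.272 = 0.042×(N2 in n10), and the separation unit passes all N2, so N2 in n3 = N2 in n10 = 12434 kg/min.
H2 in n3: m_A = 1920×0.728 + (1−0.042)·(1−0.659)·m_A, so m_A = 1397.8/0.6733 = 2075.9 kg/min.
n10 = (1−0.659)×2075.9 + 12434 = 13142 kg/min.
Recycle n1 = (1−0.042)×13142 = 12590 kg/min.

12590 kg/min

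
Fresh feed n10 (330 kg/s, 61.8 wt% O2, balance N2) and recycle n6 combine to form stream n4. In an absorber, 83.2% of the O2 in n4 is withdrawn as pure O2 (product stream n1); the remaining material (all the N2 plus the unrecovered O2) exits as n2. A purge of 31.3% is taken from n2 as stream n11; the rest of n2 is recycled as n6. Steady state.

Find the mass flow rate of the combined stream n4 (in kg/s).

N2 enters only via n10 and leaves only via the purge: 330×0.382 = 0.313×(N2 in n2), and the absorber passes all N2, so N2 in n4 = N2 in n2 = 402.75 kg/s.
O2 in n4: m_A = 330×0.618 + (1−0.313)·(1−0.832)·m_A, so m_A = 203.94/0.8846 = 230.55 kg/s.
n4 = 230.55 + 402.75 = 633.3 kg/s.

633.3 kg/s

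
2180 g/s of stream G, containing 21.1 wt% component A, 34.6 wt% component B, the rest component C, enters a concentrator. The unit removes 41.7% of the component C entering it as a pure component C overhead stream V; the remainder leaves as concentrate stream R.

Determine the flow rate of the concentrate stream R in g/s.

component C entering = 2180×0.443 = 965.74 g/s; overhead removed = 0.417×965.74 = 402.71 g/s.
Concentrate = 2180 − 402.71 = 1777.3 g/s.

1777 g/s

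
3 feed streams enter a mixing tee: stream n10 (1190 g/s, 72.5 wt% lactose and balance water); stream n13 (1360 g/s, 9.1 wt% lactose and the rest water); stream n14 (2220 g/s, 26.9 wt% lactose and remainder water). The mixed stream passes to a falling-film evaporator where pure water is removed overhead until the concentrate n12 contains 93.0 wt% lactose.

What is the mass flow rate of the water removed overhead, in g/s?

3067 g/s

lactose entering = 1190×0.725 + 1360×0.091 + 2220×0.269 = 1583.7 g/s.
All lactose reports to n12, so n12 = 1583.7/0.930 = 1702.9 g/s.
Total feed = 4770 g/s; overhead = 4770 − 1702.9 = 3067.1 g/s.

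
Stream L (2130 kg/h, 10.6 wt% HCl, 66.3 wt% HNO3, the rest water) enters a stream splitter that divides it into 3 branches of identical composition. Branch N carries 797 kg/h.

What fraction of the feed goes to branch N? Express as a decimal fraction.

0.374

Fraction to N = 797/2130 = 0.3742.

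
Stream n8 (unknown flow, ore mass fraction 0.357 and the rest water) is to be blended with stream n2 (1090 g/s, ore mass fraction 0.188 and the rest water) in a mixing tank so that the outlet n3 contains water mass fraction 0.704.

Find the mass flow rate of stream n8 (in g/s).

1930 g/s

Let n8 be the unknown flow. Total out = 1090 + n8.
water balance: 885.08 + 0.643·n8 = 0.704·(1090 + n8)
(0.643 − 0.704)·n8 = 0.704×1090 − 885.08 = -117.72
n8 = -117.72 / -0.061 = 1929.8 g/s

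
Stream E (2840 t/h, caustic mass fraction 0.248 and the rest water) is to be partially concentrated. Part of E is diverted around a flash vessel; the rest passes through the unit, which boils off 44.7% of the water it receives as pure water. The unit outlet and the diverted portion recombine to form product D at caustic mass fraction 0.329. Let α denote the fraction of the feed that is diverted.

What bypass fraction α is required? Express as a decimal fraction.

0.268

All 2840×0.248 = 704.32 t/h of caustic reaches D, so D = 704.32/0.329 = 2140.8 t/h and vapour = 699.21 t/h.
The evaporator receives (1−α)·2840 of feed at 0.752 water and removes 0.447 of that water:
0.447×0.752×(1−α)×2840 = 699.21
(1−α) = 699.21/954.65 = 0.7324;  α = 0.2676.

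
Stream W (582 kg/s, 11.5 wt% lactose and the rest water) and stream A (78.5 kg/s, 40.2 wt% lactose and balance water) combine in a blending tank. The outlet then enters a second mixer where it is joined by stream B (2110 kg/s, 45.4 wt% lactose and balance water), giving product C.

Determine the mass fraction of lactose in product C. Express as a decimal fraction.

0.381

Overall, product flow = 2770.5 kg/s.
lactose in = 582×0.115 + 78.5×0.402 + 2110×0.454 = 1056.4 kg/s.
lactose fraction in C = 0.381.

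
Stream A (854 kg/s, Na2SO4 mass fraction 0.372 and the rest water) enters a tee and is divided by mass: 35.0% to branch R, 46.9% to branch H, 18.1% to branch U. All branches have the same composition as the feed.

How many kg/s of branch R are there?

298.9 kg/s

Branch R flow = 0.350×854 = 298.9 kg/s.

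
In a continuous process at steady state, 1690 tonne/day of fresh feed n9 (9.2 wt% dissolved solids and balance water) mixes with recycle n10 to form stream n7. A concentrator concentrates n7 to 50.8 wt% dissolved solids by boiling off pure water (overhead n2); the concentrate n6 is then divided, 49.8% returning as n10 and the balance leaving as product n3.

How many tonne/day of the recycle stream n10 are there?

303.6 tonne/day

Overall dissolved solids balance (none leaves overhead): dissolved solids in fresh feed = dissolved solids in product, i.e. 1690×0.092 = (1−0.498)·n6·0.508.
n6 = 155.48/(0.508×0.502) = 609.69 tonne/day.
Recycle n10 = 0.498×609.69 = 303.62 tonne/day.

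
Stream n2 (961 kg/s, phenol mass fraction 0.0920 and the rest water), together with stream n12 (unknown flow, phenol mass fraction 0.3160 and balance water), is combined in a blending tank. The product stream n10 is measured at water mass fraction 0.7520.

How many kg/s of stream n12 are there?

Let n12 be the unknown flow. Total out = 961 + n12.
water balance: 872.59 + 0.684·n12 = 0.752·(961 + n12)
(0.684 − 0.752)·n12 = 0.752×961 − 872.59 = -149.92
n12 = -149.92 / -0.068 = 2204.6 kg/s

2205 kg/s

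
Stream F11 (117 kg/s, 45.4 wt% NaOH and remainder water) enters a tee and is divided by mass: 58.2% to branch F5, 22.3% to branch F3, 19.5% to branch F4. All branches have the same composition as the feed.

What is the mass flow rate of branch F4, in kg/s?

22.82 kg/s

Branch F4 flow = 0.195×117 = 22.815 kg/s.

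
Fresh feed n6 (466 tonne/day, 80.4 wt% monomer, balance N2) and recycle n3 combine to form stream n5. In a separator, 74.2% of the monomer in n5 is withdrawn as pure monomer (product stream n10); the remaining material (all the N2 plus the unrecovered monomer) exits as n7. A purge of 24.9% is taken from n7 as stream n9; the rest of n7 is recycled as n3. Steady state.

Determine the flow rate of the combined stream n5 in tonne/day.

N2 enters only via n6 and leaves only via the purge: 466×0.196 = 0.249×(N2 in n7), and the separator passes all N2, so N2 in n5 = N2 in n7 = 366.81 tonne/day.
monomer in n5: m_A = 466×0.804 + (1−0.249)·(1−0.742)·m_A, so m_A = 374.66/0.8062 = 464.7 tonne/day.
n5 = 464.7 + 366.81 = 831.52 tonne/day.

831.5 tonne/day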